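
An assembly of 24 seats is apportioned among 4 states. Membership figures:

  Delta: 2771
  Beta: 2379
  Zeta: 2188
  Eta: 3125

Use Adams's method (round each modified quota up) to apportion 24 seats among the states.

Delta 6, Beta 6, Zeta 5, Eta 7

Standard divisor 10463/24 ≈ 435.958; standard quotas: Delta 6.356, Beta 5.457, Zeta 5.019, Eta 7.168.
Rounding up gives 7, 6, 6, 8 = 27 seats, so the divisor must be adjusted.
With modified divisor 470: modified quotas Delta 5.896, Beta 5.062, Zeta 4.655, Eta 6.649.
Rounding up: Delta 6, Beta 6, Zeta 5, Eta 7 (total 24).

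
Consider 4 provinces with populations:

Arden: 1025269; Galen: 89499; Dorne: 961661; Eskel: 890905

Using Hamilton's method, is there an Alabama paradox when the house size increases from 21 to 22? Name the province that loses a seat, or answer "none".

none

At 21 seats: Arden 7, Galen 1, Dorne 7, Eskel 6.
At 22 seats: Arden 7, Galen 1, Dorne 7, Eskel 7.
No province's allocation decreased.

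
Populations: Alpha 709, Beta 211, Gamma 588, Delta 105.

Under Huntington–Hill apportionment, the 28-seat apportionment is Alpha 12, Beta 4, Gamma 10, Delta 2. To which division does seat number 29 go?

Priority for the next seat is population ÷ (√(s·(s+1))).
Priorities: Alpha 56.765, Beta 47.181, Gamma 56.064, Delta 42.866.
Highest priority: Alpha.

Alpha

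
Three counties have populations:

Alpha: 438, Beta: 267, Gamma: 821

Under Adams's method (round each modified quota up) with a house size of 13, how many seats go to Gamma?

Standard divisor 1526/13 ≈ 117.385; standard quotas: Alpha 3.731, Beta 2.275, Gamma 6.994.
Rounding up gives 4, 3, 7 = 14 seats, so the divisor must be adjusted.
With modified divisor 135: modified quotas Alpha 3.244, Beta 1.978, Gamma 6.081.
Rounding up: Alpha 4, Beta 2, Gamma 7 (total 13).
Gamma receives 7.

7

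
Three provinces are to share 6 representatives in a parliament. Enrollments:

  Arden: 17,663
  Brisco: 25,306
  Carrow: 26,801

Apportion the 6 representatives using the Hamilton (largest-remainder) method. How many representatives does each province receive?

Arden: 2, Brisco: 2, Carrow: 2

Standard divisor: 69770 ÷ 6 ≈ 11628.333.
Standard quotas: Arden 1.5190, Brisco 2.1762, Carrow 2.3048.
Lower quotas: Arden 1, Brisco 2, Carrow 2 (sum 5, leaving 1 seat).
Remainders in descending order: Arden 0.5190, Carrow 0.3048, Brisco 0.1762.
The surplus seat goes to Arden.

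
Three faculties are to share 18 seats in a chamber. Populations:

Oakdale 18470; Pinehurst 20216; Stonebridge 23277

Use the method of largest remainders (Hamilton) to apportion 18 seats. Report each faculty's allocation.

Total 61963; standard divisor 61963/18 ≈ 3442.389.
Standard quotas: Oakdale 5.3655, Pinehurst 5.8727, Stonebridge 6.7619.
Lower quotas: Oakdale 5, Pinehurst 5, Stonebridge 6 (sum 16, leaving 2 seats).
Remainders in descending order: Pinehurst 0.8727, Stonebridge 0.7619, Oakdale 0.3655.
Largest remainders: Pinehurst, Stonebridge receive the extra seats.

Oakdale=5; Pinehurst=6; Stonebridge=7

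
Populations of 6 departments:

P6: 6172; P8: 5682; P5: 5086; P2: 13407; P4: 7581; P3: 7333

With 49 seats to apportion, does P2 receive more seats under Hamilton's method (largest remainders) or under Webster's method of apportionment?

Hamilton

Hamilton: P6 7, P8 6, P5 5, P2 15, P4 8, P3 8.
Webster: P6 7, P8 6, P5 6, P2 14, P4 8, P3 8.
P2 gets 15 under Hamilton and 14 under Webster.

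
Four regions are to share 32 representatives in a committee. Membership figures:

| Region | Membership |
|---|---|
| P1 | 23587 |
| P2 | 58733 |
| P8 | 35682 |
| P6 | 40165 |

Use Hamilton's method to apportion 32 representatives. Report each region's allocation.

Total 158167; standard divisor 158167/32 ≈ 4942.719.
Standard quotas: P1 4.7721, P2 11.8827, P8 7.2191, P6 8.1261.
Lower quotas: P1 4, P2 11, P8 7, P6 8 (sum 30, leaving 2 seats).
Remainders in descending order: P2 0.8827, P1 0.7721, P8 0.2191, P6 0.1261.
Largest remainders: P2, P1 receive the extra seats.

P1 5, P2 12, P8 7, P6 8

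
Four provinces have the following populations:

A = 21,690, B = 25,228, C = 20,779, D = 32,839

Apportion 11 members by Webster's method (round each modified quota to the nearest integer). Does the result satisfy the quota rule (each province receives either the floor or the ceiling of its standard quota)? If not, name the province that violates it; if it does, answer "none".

Standard quotas: A 2.373, B 2.760, C 2.274, D 3.593.
Webster allocation: A 2, B 3, C 2, D 4.
Every allocation lies between the lower and upper quota.

none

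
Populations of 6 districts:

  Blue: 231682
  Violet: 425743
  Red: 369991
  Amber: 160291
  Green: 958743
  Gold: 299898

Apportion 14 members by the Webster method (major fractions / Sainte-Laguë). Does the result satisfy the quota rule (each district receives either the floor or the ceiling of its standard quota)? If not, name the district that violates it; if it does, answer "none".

none

Standard quotas: Blue 1.326, Violet 2.436, Red 2.117, Amber 0.917, Green 5.487, Gold 1.716.
Webster allocation: Blue 1, Violet 2, Red 2, Amber 1, Green 6, Gold 2.
Every allocation lies between the lower and upper quota.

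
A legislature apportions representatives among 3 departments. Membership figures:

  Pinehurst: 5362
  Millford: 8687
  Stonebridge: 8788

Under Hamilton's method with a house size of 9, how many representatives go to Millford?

Standard divisor: 22837 ÷ 9 ≈ 2537.444.
Standard quotas: Pinehurst 2.1131, Millford 3.4235, Stonebridge 3.4633.
Lower quotas: Pinehurst 2, Millford 3, Stonebridge 3 (sum 8, leaving 1 seat).
Remainders in descending order: Stonebridge 0.4633, Millford 0.4235, Pinehurst 0.1131.
Largest remainder: Stonebridge receives the extra seat.
Millford receives 3.

3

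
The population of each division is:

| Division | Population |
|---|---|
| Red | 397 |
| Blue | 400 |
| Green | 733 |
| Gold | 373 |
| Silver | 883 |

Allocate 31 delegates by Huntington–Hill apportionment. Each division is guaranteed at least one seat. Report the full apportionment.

With divisor 89: modified quotas Red 4.461, Blue 4.494, Green 8.236, Gold 4.191, Silver 9.921.
Geometric-mean thresholds: Red √(4·5)=4.472, Blue √(4·5)=4.472, Green √(8·9)=8.485, Gold √(4·5)=4.472, Silver √(9·10)=9.487.
Each quota rounded against its threshold gives Red 4, Blue 5, Green 8, Gold 4, Silver 10 (total 31).

Red: 4, Blue: 5, Green: 8, Gold: 4, Silver: 10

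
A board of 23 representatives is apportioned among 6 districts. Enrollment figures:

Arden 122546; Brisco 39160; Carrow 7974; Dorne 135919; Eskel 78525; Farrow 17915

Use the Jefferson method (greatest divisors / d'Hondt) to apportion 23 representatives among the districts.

Arden 7; Brisco 2; Carrow 0; Dorne 8; Eskel 5; Farrow 1

Standard divisor 402039/23 ≈ 17479.957; standard quotas: Arden 7.011, Brisco 2.240, Carrow 0.456, Dorne 7.776, Eskel 4.492, Farrow 1.025.
Rounding down gives 7, 2, 0, 7, 4, 1 = 21 seats, so the divisor must be adjusted.
With modified divisor 15500: modified quotas Arden 7.906, Brisco 2.526, Carrow 0.514, Dorne 8.769, Eskel 5.066, Farrow 1.156.
Rounding down: Arden 7, Brisco 2, Carrow 0, Dorne 8, Eskel 5, Farrow 1 (total 23).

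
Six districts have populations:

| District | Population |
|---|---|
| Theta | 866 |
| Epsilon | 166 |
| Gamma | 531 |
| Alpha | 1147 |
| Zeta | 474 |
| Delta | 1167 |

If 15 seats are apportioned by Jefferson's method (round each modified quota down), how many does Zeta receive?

Standard divisor 4351/15 ≈ 290.067; standard quotas: Theta 2.986, Epsilon 0.572, Gamma 1.831, Alpha 3.954, Zeta 1.634, Delta 4.023.
Rounding down gives 2, 0, 1, 3, 1, 4 = 11 seats, so the divisor must be adjusted.
With modified divisor 234.48: modified quotas Theta 3.693, Epsilon 0.708, Gamma 2.265, Alpha 4.892, Zeta 2.021, Delta 4.977.
Rounding down: Theta 3, Epsilon 0, Gamma 2, Alpha 4, Zeta 2, Delta 4 (total 15).
Zeta receives 2.

2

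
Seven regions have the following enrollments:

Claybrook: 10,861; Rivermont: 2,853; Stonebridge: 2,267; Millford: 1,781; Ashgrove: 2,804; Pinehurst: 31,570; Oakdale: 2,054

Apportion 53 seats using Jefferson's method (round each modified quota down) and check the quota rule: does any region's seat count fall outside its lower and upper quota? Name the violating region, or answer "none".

Pinehurst

Standard quotas: Claybrook 10.622, Rivermont 2.790, Stonebridge 2.217, Millford 1.742, Ashgrove 2.742, Pinehurst 30.877, Oakdale 2.009.
Jefferson allocation: Claybrook 11, Rivermont 2, Stonebridge 2, Millford 1, Ashgrove 2, Pinehurst 33, Oakdale 2.
Pinehurst has quota 30.877 (lower 30, upper 31) but receives 33 — outside the quota interval.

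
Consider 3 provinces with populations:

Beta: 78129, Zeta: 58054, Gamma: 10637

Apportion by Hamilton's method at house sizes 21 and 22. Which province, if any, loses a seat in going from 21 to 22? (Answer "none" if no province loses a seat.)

Gamma

At 21 seats: Beta 11, Zeta 8, Gamma 2.
At 22 seats: Beta 12, Zeta 9, Gamma 1.
Gamma drops from 2 to 1.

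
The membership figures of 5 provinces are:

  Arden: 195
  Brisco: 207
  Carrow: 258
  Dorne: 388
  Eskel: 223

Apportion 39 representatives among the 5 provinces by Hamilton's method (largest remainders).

The standard divisor is 1271/39 ≈ 32.59.
Standard quotas: Arden 5.983, Brisco 6.352, Carrow 7.917, Dorne 11.906, Eskel 6.843.
Lower quotas: Arden 5, Brisco 6, Carrow 7, Dorne 11, Eskel 6 (sum 35, leaving 4 seats).
Remainders in descending order: Arden 0.983, Carrow 0.917, Dorne 0.906, Eskel 0.843, Brisco 0.352.
The surplus seats go to Arden, Carrow, Dorne, Eskel.

Arden 6, Brisco 6, Carrow 8, Dorne 12, Eskel 7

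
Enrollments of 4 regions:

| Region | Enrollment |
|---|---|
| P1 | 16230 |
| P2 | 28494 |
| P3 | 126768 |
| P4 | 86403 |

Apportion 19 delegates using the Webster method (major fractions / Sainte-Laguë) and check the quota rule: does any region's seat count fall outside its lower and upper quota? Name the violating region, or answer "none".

Standard quotas: P1 1.196, P2 2.099, P3 9.339, P4 6.366.
Webster allocation: P1 1, P2 2, P3 10, P4 6.
Every allocation lies between the lower and upper quota.

none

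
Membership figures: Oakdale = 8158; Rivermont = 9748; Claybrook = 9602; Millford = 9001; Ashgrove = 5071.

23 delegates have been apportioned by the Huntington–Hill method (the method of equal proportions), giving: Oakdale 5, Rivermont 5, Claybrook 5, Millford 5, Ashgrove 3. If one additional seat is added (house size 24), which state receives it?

Rivermont

Priority for the next seat is population ÷ (√(s·(s+1))).
Priorities: Oakdale 1489.440, Rivermont 1779.733, Claybrook 1753.077, Millford 1643.350, Ashgrove 1463.872.
Highest priority: Rivermont.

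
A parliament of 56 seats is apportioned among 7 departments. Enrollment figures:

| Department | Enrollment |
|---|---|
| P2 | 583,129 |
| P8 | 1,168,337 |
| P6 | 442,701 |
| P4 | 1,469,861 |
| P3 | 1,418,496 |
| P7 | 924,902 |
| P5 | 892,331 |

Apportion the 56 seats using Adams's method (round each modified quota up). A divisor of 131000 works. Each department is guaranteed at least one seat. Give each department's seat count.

With modified divisor 131000: modified quotas P2 4.451, P8 8.919, P6 3.379, P4 11.220, P3 10.828, P7 7.060, P5 6.812.
Rounding up: P2 5, P8 9, P6 4, P4 12, P3 11, P7 8, P5 7 (total 56).

P2 5, P8 9, P6 4, P4 12, P3 11, P7 8, P5 7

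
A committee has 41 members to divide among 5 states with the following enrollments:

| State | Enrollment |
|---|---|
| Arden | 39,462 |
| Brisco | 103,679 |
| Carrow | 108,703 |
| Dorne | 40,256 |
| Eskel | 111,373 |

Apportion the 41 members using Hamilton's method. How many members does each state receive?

The standard divisor is 403473/41 ≈ 9840.805.
Standard quotas: Arden 4.0100, Brisco 10.5356, Carrow 11.0461, Dorne 4.0907, Eskel 11.3175.
Lower quotas: Arden 4, Brisco 10, Carrow 11, Dorne 4, Eskel 11 (sum 40, leaving 1 seat).
Remainders in descending order: Brisco 0.5356, Eskel 0.3175, Dorne 0.0907, Carrow 0.0461, Arden 0.0100.
Largest remainder: Brisco receives the extra seat.

Arden 4, Brisco 11, Carrow 11, Dorne 4, Eskel 11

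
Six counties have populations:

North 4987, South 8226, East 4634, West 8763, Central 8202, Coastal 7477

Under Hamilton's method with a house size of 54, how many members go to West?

11

Total 42289; standard divisor 42289/54 ≈ 783.13.
Standard quotas: North 6.3680, South 10.5040, East 5.9173, West 11.1897, Central 10.4734, Coastal 9.5476.
Lower quotas: North 6, South 10, East 5, West 11, Central 10, Coastal 9 (sum 51, leaving 3 seats).
Remainders in descending order: East 0.9173, Coastal 0.5476, South 0.5040, Central 0.4734, North 0.3680, West 0.1897.
Largest remainders: East, Coastal, South receive the extra seats.
West receives 11.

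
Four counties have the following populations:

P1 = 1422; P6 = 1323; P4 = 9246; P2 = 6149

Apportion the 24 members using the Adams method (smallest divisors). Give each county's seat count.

Standard divisor 18140/24 ≈ 755.833; standard quotas: P1 1.881, P6 1.750, P4 12.233, P2 8.135.
Rounding up gives 2, 2, 13, 9 = 26 seats, so the divisor must be adjusted.
With modified divisor 800: modified quotas P1 1.778, P6 1.654, P4 11.557, P2 7.686.
Rounding up: P1 2, P6 2, P4 12, P2 8 (total 24).

P1: 2, P6: 2, P4: 12, P2: 8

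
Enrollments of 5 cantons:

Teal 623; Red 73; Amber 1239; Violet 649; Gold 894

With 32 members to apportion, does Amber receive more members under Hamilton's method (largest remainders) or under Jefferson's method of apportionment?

Jefferson

Hamilton: Teal 6, Red 1, Amber 11, Violet 6, Gold 8.
Jefferson: Teal 6, Red 0, Amber 12, Violet 6, Gold 8.
Amber gets 11 under Hamilton and 12 under Jefferson.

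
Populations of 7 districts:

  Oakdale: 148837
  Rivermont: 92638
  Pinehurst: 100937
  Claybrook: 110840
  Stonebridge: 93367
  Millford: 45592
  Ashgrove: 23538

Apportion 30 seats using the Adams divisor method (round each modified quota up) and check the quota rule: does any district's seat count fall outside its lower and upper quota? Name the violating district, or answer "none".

Standard quotas: Oakdale 7.252, Rivermont 4.513, Pinehurst 4.918, Claybrook 5.400, Stonebridge 4.549, Millford 2.221, Ashgrove 1.147.
Adams allocation: Oakdale 7, Rivermont 4, Pinehurst 5, Claybrook 5, Stonebridge 5, Millford 2, Ashgrove 2.
Every allocation lies between the lower and upper quota.

none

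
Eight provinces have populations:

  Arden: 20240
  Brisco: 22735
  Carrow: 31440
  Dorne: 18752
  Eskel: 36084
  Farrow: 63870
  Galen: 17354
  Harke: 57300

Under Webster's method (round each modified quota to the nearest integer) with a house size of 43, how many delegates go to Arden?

3

Standard divisor 267775/43 ≈ 6227.326; standard quotas: Arden 3.250, Brisco 3.651, Carrow 5.049, Dorne 3.011, Eskel 5.794, Farrow 10.256, Galen 2.787, Harke 9.201.
Rounding to the nearest integer gives Arden 3, Brisco 4, Carrow 5, Dorne 3, Eskel 6, Farrow 10, Galen 3, Harke 9 — total 43, matching the house size, so no adjustment is needed.
Arden receives 3.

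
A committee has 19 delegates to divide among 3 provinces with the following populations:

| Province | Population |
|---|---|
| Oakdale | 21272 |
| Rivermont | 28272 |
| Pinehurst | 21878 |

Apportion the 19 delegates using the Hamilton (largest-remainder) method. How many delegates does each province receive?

Oakdale: 6, Rivermont: 7, Pinehurst: 6

Standard divisor: 71422 ÷ 19 ≈ 3759.053.
Standard quotas: Oakdale 5.6589, Rivermont 7.5210, Pinehurst 5.8201.
Lower quotas: Oakdale 5, Rivermont 7, Pinehurst 5 (sum 17, leaving 2 seats).
Remainders in descending order: Pinehurst 0.8201, Oakdale 0.6589, Rivermont 0.5210.
Largest remainders: Pinehurst, Oakdale receive the extra seats.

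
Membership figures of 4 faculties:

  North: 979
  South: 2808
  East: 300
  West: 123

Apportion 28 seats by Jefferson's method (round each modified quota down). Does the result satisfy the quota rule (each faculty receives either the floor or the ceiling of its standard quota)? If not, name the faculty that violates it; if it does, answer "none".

South

Standard quotas: North 6.511, South 18.676, East 1.995, West 0.818.
Jefferson allocation: North 6, South 20, East 2, West 0.
South has quota 18.676 (lower 18, upper 19) but receives 20 — outside the quota interval.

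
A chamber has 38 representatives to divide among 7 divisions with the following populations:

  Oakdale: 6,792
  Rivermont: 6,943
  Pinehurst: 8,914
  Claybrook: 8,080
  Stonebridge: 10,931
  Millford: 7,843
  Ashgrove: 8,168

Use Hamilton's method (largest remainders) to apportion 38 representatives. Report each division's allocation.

Oakdale: 5; Rivermont: 5; Pinehurst: 6; Claybrook: 5; Stonebridge: 7; Millford: 5; Ashgrove: 5

The standard divisor is 57671/38 ≈ 1517.658.
Standard quotas: Oakdale 4.4753, Rivermont 4.5748, Pinehurst 5.8735, Claybrook 5.3240, Stonebridge 7.2025, Millford 5.1678, Ashgrove 5.3820.
Lower quotas: Oakdale 4, Rivermont 4, Pinehurst 5, Claybrook 5, Stonebridge 7, Millford 5, Ashgrove 5 (sum 35, leaving 3 seats).
Remainders in descending order: Pinehurst 0.8735, Rivermont 0.5748, Oakdale 0.4753, Ashgrove 0.3820, Claybrook 0.3240, Stonebridge 0.2025, Millford 0.1678.
Largest remainders: Pinehurst, Rivermont, Oakdale receive the extra seats.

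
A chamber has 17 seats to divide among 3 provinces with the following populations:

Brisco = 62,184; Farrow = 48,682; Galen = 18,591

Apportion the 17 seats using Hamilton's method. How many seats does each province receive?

Standard divisor: 129457 ÷ 17 ≈ 7615.118.
Standard quotas: Brisco 8.1659, Farrow 6.3928, Galen 2.4413.
Lower quotas: Brisco 8, Farrow 6, Galen 2 (sum 16, leaving 1 seat).
Remainders in descending order: Galen 0.4413, Farrow 0.3928, Brisco 0.1659.
The surplus seat goes to Galen.

Brisco: 8, Farrow: 6, Galen: 3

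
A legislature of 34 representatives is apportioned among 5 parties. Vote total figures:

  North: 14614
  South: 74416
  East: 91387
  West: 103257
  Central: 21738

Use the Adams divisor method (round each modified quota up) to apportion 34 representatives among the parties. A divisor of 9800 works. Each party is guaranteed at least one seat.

With modified divisor 9800: modified quotas North 1.491, South 7.593, East 9.325, West 10.536, Central 2.218.
Rounding up: North 2, South 8, East 10, West 11, Central 3 (total 34).

North: 2; South: 8; East: 10; West: 11; Central: 3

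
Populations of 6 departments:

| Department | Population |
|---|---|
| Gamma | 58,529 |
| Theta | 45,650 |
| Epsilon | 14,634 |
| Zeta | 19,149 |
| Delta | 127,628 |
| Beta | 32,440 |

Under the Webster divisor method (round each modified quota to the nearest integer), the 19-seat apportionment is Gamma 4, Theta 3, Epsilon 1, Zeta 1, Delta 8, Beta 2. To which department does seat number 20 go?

Delta

Priority for the next seat is population ÷ (current seats + 0.5).
Priorities: Gamma 13006.444, Theta 13042.857, Epsilon 9756.000, Zeta 12766.000, Delta 15015.059, Beta 12976.000.
Highest priority: Delta.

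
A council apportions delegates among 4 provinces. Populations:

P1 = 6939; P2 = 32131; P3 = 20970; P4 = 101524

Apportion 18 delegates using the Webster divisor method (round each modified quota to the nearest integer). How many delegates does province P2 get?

4

Standard divisor 161564/18 ≈ 8975.778; standard quotas: P1 0.773, P2 3.580, P3 2.336, P4 11.311.
Rounding to the nearest integer gives P1 1, P2 4, P3 2, P4 11 — total 18, matching the house size, so no adjustment is needed.
P2 receives 4.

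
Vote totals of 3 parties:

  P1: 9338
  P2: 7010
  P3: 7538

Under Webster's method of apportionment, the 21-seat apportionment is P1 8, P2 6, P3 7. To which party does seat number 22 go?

P1

Priority for the next seat is population ÷ (current seats + 0.5).
Priorities: P1 1098.588, P2 1078.462, P3 1005.067.
Highest priority: P1.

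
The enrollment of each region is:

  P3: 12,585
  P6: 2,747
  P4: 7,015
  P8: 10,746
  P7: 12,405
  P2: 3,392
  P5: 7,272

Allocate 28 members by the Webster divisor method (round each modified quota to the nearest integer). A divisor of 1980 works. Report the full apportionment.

P3: 6, P6: 1, P4: 4, P8: 5, P7: 6, P2: 2, P5: 4

With modified divisor 1980: modified quotas P3 6.356, P6 1.387, P4 3.543, P8 5.427, P7 6.265, P2 1.713, P5 3.673.
Rounding to the nearest integer: P3 6, P6 1, P4 4, P8 5, P7 6, P2 2, P5 4 (total 28).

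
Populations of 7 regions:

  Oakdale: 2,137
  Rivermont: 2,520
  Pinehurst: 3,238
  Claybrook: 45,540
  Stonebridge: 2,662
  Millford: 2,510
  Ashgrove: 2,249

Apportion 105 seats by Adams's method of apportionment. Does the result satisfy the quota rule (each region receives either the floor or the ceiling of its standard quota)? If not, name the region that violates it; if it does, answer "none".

Claybrook

Standard quotas: Oakdale 3.687, Rivermont 4.348, Pinehurst 5.587, Claybrook 78.574, Stonebridge 4.593, Millford 4.331, Ashgrove 3.880.
Adams allocation: Oakdale 4, Rivermont 5, Pinehurst 6, Claybrook 76, Stonebridge 5, Millford 5, Ashgrove 4.
Claybrook has quota 78.574 (lower 78, upper 79) but receives 76 — outside the quota interval.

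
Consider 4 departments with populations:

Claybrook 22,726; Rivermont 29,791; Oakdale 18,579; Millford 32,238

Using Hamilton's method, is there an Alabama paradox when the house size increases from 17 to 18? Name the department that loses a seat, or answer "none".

none

At 17 seats: Claybrook 4, Rivermont 5, Oakdale 3, Millford 5.
At 18 seats: Claybrook 4, Rivermont 5, Oakdale 3, Millford 6.
No department's allocation decreased.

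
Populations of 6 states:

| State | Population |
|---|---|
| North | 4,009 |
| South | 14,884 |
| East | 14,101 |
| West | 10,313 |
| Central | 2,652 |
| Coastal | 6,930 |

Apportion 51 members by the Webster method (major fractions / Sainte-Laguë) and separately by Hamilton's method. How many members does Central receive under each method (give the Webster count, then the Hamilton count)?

3 and 2

Webster: North 4, South 14, East 13, West 10, Central 3, Coastal 7.
Hamilton: North 4, South 14, East 14, West 10, Central 2, Coastal 7.
Central gets 3 under Webster and 2 under Hamilton.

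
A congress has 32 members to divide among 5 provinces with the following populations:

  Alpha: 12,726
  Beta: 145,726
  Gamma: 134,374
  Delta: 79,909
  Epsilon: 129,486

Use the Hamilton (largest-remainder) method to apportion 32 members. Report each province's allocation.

The standard divisor is 502221/32 ≈ 15694.406.
Standard quotas: Alpha 0.8109, Beta 9.2852, Gamma 8.5619, Delta 5.0916, Epsilon 8.2505.
Lower quotas: Alpha 0, Beta 9, Gamma 8, Delta 5, Epsilon 8 (sum 30, leaving 2 seats).
Remainders in descending order: Alpha 0.8109, Gamma 0.5619, Beta 0.2852, Epsilon 0.2505, Delta 0.0916.
Largest remainders: Alpha, Gamma receive the extra seats.

Alpha 1; Beta 9; Gamma 9; Delta 5; Epsilon 8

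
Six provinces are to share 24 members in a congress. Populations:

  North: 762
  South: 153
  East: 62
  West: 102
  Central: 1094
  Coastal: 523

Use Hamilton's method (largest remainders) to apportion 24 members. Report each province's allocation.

North=7, South=1, East=0, West=1, Central=10, Coastal=5

Standard divisor: 2696 ÷ 24 ≈ 112.333.
Standard quotas: North 6.783, South 1.362, East 0.552, West 0.908, Central 9.739, Coastal 4.656.
Lower quotas: North 6, South 1, East 0, West 0, Central 9, Coastal 4 (sum 20, leaving 4 seats).
Remainders in descending order: West 0.908, North 0.783, Central 0.739, Coastal 0.656, East 0.552, South 0.362.
The surplus seats go to West, North, Central, Coastal.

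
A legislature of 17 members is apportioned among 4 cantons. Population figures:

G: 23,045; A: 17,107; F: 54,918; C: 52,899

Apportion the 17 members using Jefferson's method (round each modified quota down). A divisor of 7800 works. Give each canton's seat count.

G 2, A 2, F 7, C 6

With modified divisor 7800: modified quotas G 2.954, A 2.193, F 7.041, C 6.782.
Rounding down: G 2, A 2, F 7, C 6 (total 17).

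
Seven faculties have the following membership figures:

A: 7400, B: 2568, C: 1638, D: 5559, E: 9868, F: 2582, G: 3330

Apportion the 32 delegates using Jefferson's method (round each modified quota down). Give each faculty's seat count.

A=8, B=2, C=1, D=6, E=10, F=2, G=3

Standard divisor 32945/32 ≈ 1029.531; standard quotas: A 7.188, B 2.494, C 1.591, D 5.400, E 9.585, F 2.508, G 3.234.
Rounding down gives 7, 2, 1, 5, 9, 2, 3 = 29 seats, so the divisor must be adjusted.
With modified divisor 900: modified quotas A 8.222, B 2.853, C 1.820, D 6.177, E 10.964, F 2.869, G 3.700.
Rounding down: A 8, B 2, C 1, D 6, E 10, F 2, G 3 (total 32).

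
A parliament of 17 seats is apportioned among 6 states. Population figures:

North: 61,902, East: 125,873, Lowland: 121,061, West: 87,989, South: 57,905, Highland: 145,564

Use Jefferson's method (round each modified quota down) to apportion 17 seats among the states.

North 2, East 4, Lowland 4, West 2, South 1, Highland 4

Standard divisor 600294/17 ≈ 35311.412; standard quotas: North 1.753, East 3.565, Lowland 3.428, West 2.492, South 1.640, Highland 4.122.
Rounding down gives 1, 3, 3, 2, 1, 4 = 14 seats, so the divisor must be adjusted.
With modified divisor 29800: modified quotas North 2.077, East 4.224, Lowland 4.062, West 2.953, South 1.943, Highland 4.885.
Rounding down: North 2, East 4, Lowland 4, West 2, South 1, Highland 4 (total 17).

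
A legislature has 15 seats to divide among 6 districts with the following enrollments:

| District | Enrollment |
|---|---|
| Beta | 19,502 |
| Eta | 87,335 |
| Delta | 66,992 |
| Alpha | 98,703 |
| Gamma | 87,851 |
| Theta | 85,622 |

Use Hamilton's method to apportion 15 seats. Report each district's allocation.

Total 446005; standard divisor 446005/15 ≈ 29733.667.
Standard quotas: Beta 0.6559, Eta 2.9372, Delta 2.2531, Alpha 3.3196, Gamma 2.9546, Theta 2.8796.
Lower quotas: Beta 0, Eta 2, Delta 2, Alpha 3, Gamma 2, Theta 2 (sum 11, leaving 4 seats).
Remainders in descending order: Gamma 0.9546, Eta 0.9372, Theta 0.8796, Beta 0.6559, Alpha 0.3196, Delta 0.2531.
The surplus seats go to Gamma, Eta, Theta, Beta.

Beta 1, Eta 3, Delta 2, Alpha 3, Gamma 3, Theta 3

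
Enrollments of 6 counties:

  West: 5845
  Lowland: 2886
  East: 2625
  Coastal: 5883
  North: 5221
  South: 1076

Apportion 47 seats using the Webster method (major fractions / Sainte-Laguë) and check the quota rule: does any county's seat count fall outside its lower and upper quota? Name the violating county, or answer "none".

none

Standard quotas: West 11.672, Lowland 5.763, East 5.242, Coastal 11.748, North 10.426, South 2.149.
Webster allocation: West 12, Lowland 6, East 5, Coastal 12, North 10, South 2.
Every allocation lies between the lower and upper quota.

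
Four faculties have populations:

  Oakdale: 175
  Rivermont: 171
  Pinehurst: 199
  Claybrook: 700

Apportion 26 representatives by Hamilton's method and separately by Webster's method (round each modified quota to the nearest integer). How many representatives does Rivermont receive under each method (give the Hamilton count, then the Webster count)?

3 and 4

Hamilton: Oakdale 4, Rivermont 3, Pinehurst 4, Claybrook 15.
Webster: Oakdale 4, Rivermont 4, Pinehurst 4, Claybrook 14.
Rivermont gets 3 under Hamilton and 4 under Webster.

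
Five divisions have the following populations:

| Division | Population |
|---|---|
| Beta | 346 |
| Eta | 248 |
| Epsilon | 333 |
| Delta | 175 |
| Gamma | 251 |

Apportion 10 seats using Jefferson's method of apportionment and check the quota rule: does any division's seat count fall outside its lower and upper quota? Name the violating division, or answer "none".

Standard quotas: Beta 2.557, Eta 1.833, Epsilon 2.461, Delta 1.293, Gamma 1.855.
Jefferson allocation: Beta 3, Eta 2, Epsilon 2, Delta 1, Gamma 2.
Every allocation lies between the lower and upper quota.

none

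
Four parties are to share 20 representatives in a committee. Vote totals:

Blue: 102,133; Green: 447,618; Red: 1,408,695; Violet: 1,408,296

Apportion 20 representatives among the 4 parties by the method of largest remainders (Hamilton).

Blue=1; Green=3; Red=8; Violet=8

The standard divisor is 3366742/20 ≈ 168337.1.
Standard quotas: Blue 0.6067, Green 2.6591, Red 8.3683, Violet 8.3659.
Lower quotas: Blue 0, Green 2, Red 8, Violet 8 (sum 18, leaving 2 seats).
Remainders in descending order: Green 0.6591, Blue 0.6067, Red 0.3683, Violet 0.3659.
The surplus seats go to Green, Blue.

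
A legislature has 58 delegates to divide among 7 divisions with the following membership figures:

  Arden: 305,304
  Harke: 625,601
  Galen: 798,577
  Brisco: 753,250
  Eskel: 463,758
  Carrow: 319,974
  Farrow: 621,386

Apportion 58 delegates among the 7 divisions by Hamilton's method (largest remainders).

Total 3887850; standard divisor 3887850/58 ≈ 67031.897.
Standard quotas: Arden 4.5546, Harke 9.3329, Galen 11.9134, Brisco 11.2372, Eskel 6.9185, Carrow 4.7735, Farrow 9.2700.
Lower quotas: Arden 4, Harke 9, Galen 11, Brisco 11, Eskel 6, Carrow 4, Farrow 9 (sum 54, leaving 4 seats).
Remainders in descending order: Eskel 0.9185, Galen 0.9134, Carrow 0.7735, Arden 0.5546, Harke 0.3329, Farrow 0.2700, Brisco 0.2372.
The surplus seats go to Eskel, Galen, Carrow, Arden.

Arden=5; Harke=9; Galen=12; Brisco=11; Eskel=7; Carrow=5; Farrow=9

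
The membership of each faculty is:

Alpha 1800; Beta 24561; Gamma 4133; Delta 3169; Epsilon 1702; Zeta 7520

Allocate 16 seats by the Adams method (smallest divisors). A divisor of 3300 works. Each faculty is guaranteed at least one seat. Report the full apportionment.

With modified divisor 3300: modified quotas Alpha 0.545, Beta 7.443, Gamma 1.252, Delta 0.960, Epsilon 0.516, Zeta 2.279.
Rounding up: Alpha 1, Beta 8, Gamma 2, Delta 1, Epsilon 1, Zeta 3 (total 16).

Alpha: 1; Beta: 8; Gamma: 2; Delta: 1; Epsilon: 1; Zeta: 3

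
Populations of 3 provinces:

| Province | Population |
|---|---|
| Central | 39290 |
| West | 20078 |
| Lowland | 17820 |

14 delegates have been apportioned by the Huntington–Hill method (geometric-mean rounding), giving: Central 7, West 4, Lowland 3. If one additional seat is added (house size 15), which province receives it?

Priority for the next seat is population ÷ (√(s·(s+1))).
Priorities: Central 5250.347, West 4489.577, Lowland 5144.191.
Highest priority: Central.

Central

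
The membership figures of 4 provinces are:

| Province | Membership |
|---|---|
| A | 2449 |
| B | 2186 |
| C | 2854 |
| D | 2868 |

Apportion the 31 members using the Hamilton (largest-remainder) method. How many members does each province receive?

A 7, B 7, C 8, D 9

The standard divisor is 10357/31 ≈ 334.097.
Standard quotas: A 7.330, B 6.543, C 8.542, D 8.584.
Lower quotas: A 7, B 6, C 8, D 8 (sum 29, leaving 2 seats).
Remainders in descending order: D 0.584, B 0.543, C 0.542, A 0.330.
The surplus seats go to D, B.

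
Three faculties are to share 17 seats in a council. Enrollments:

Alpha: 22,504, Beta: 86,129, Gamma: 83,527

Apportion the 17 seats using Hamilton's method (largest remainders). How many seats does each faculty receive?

Alpha=2; Beta=8; Gamma=7

Standard divisor: 192160 ÷ 17 ≈ 11303.529.
Standard quotas: Alpha 1.9909, Beta 7.6197, Gamma 7.3895.
Lower quotas: Alpha 1, Beta 7, Gamma 7 (sum 15, leaving 2 seats).
Remainders in descending order: Alpha 0.9909, Beta 0.6197, Gamma 0.3895.
Largest remainders: Alpha, Beta receive the extra seats.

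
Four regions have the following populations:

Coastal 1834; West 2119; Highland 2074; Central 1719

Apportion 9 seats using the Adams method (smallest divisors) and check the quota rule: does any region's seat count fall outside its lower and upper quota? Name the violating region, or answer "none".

none

Standard quotas: Coastal 2.131, West 2.462, Highland 2.410, Central 1.997.
Adams allocation: Coastal 2, West 3, Highland 2, Central 2.
Every allocation lies between the lower and upper quota.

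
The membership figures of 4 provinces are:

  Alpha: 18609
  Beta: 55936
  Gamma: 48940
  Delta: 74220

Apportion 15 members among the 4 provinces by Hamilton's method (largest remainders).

The standard divisor is 197705/15 ≈ 13180.333.
Standard quotas: Alpha 1.4119, Beta 4.2439, Gamma 3.7131, Delta 5.6311.
Lower quotas: Alpha 1, Beta 4, Gamma 3, Delta 5 (sum 13, leaving 2 seats).
Remainders in descending order: Gamma 0.7131, Delta 0.6311, Alpha 0.4119, Beta 0.2439.
Largest remainders: Gamma, Delta receive the extra seats.

Alpha 1; Beta 4; Gamma 4; Delta 6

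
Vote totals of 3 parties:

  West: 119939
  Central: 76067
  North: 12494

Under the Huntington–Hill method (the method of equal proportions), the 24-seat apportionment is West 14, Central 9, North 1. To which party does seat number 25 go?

North

Priority for the next seat is population ÷ (√(s·(s+1))).
Priorities: West 8276.577, Central 8018.166, North 8834.592.
Highest priority: North.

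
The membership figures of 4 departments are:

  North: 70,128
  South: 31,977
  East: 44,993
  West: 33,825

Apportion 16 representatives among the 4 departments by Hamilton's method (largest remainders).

North 6, South 3, East 4, West 3

The standard divisor is 180923/16 ≈ 11307.688.
Standard quotas: North 6.2018, South 2.8279, East 3.9790, West 2.9913.
Lower quotas: North 6, South 2, East 3, West 2 (sum 13, leaving 3 seats).
Remainders in descending order: West 0.9913, East 0.9790, South 0.8279, North 0.2018.
Largest remainders: West, East, South receive the extra seats.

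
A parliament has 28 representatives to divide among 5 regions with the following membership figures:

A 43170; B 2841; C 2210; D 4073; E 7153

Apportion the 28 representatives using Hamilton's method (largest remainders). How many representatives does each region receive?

Total 59447; standard divisor 59447/28 ≈ 2123.107.
Standard quotas: A 20.3334, B 1.3381, C 1.0409, D 1.9184, E 3.3691.
Lower quotas: A 20, B 1, C 1, D 1, E 3 (sum 26, leaving 2 seats).
Remainders in descending order: D 0.9184, E 0.3691, B 0.3381, A 0.3334, C 0.0409.
Largest remainders: D, E receive the extra seats.

A=20, B=1, C=1, D=2, E=4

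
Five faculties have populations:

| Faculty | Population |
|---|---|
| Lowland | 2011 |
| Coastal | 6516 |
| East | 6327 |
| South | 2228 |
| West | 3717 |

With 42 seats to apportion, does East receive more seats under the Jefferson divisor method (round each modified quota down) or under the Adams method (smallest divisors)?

Jefferson: Lowland 4, Coastal 14, East 13, South 4, West 7.
Adams: Lowland 4, Coastal 13, East 12, South 5, West 8.
East gets 13 under Jefferson and 12 under Adams.

Jefferson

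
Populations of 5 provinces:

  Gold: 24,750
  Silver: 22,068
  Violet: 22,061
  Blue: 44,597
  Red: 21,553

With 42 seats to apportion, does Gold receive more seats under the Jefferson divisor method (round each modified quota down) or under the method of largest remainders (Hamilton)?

Jefferson

Jefferson: Gold 8, Silver 7, Violet 7, Blue 14, Red 6.
Hamilton: Gold 7, Silver 7, Violet 7, Blue 14, Red 7.
Gold gets 8 under Jefferson and 7 under Hamilton.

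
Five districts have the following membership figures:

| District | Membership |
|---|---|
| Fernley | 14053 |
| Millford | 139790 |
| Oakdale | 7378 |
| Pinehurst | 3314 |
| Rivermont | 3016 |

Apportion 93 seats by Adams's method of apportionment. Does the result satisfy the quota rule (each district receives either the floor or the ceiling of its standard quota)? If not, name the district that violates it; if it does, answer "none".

Standard quotas: Fernley 7.800, Millford 77.591, Oakdale 4.095, Pinehurst 1.839, Rivermont 1.674.
Adams allocation: Fernley 8, Millford 76, Oakdale 5, Pinehurst 2, Rivermont 2.
Millford has quota 77.591 (lower 77, upper 78) but receives 76 — outside the quota interval.

Millford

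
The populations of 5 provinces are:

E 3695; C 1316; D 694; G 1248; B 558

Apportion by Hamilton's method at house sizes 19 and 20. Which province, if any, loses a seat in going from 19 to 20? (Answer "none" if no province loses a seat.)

B

At 19 seats: E 9, C 3, D 2, G 3, B 2.
At 20 seats: E 10, C 4, D 2, G 3, B 1.
B drops from 2 to 1.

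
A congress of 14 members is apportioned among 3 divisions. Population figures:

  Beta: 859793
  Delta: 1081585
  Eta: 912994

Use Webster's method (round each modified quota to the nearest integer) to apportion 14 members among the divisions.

Standard divisor 2854372/14 ≈ 203883.714; standard quotas: Beta 4.217, Delta 5.305, Eta 4.478.
Rounding to the nearest integer gives 4, 5, 4 = 13 seats, so the divisor must be adjusted.
With modified divisor 199800: modified quotas Beta 4.303, Delta 5.413, Eta 4.570.
Rounding to the nearest integer: Beta 4, Delta 5, Eta 5 (total 14).

Beta 4, Delta 5, Eta 5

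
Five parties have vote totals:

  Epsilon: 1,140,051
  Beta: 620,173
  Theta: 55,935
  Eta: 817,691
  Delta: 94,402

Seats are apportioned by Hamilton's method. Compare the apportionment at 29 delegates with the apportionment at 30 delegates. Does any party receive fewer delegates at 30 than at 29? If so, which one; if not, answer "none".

none

At 29 seats: Epsilon 12, Beta 6, Theta 1, Eta 9, Delta 1.
At 30 seats: Epsilon 12, Beta 7, Theta 1, Eta 9, Delta 1.
No party's allocation decreased.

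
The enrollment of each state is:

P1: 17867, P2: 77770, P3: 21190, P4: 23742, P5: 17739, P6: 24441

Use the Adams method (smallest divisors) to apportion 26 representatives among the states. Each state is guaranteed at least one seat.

P1 3, P2 10, P3 3, P4 3, P5 3, P6 4

Standard divisor 182749/26 ≈ 7028.808; standard quotas: P1 2.542, P2 11.064, P3 3.015, P4 3.378, P5 2.524, P6 3.477.
Rounding up gives 3, 12, 4, 4, 3, 4 = 30 seats, so the divisor must be adjusted.
With modified divisor 8000: modified quotas P1 2.233, P2 9.721, P3 2.649, P4 2.968, P5 2.217, P6 3.055.
Rounding up: P1 3, P2 10, P3 3, P4 3, P5 3, P6 4 (total 26).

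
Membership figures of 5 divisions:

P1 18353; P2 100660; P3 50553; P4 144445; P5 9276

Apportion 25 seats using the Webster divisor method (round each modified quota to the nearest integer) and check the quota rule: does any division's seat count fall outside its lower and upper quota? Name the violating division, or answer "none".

Standard quotas: P1 1.419, P2 7.784, P3 3.909, P4 11.170, P5 0.717.
Webster allocation: P1 1, P2 8, P3 4, P4 11, P5 1.
Every allocation lies between the lower and upper quota.

none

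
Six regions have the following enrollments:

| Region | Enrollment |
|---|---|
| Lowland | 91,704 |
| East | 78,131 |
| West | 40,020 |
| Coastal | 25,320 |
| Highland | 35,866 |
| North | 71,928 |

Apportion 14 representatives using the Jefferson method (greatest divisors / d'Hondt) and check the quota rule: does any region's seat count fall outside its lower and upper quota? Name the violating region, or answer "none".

none

Standard quotas: Lowland 3.743, East 3.189, West 1.634, Coastal 1.034, Highland 1.464, North 2.936.
Jefferson allocation: Lowland 4, East 3, West 2, Coastal 1, Highland 1, North 3.
Every allocation lies between the lower and upper quota.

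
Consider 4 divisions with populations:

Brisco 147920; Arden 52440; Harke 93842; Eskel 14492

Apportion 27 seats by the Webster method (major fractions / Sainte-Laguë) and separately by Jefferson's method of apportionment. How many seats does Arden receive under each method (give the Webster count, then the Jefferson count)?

Webster: Brisco 13, Arden 5, Harke 8, Eskel 1.
Jefferson: Brisco 14, Arden 4, Harke 8, Eskel 1.
Arden gets 5 under Webster and 4 under Jefferson.

5 and 4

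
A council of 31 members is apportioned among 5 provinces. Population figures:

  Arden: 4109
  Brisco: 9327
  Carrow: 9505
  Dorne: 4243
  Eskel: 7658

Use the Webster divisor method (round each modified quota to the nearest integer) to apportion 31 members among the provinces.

Standard divisor 34842/31 ≈ 1123.935; standard quotas: Arden 3.656, Brisco 8.299, Carrow 8.457, Dorne 3.775, Eskel 6.814.
Rounding to the nearest integer gives Arden 4, Brisco 8, Carrow 8, Dorne 4, Eskel 7 — total 31, matching the house size, so no adjustment is needed.

Arden 4; Brisco 8; Carrow 8; Dorne 4; Eskel 7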